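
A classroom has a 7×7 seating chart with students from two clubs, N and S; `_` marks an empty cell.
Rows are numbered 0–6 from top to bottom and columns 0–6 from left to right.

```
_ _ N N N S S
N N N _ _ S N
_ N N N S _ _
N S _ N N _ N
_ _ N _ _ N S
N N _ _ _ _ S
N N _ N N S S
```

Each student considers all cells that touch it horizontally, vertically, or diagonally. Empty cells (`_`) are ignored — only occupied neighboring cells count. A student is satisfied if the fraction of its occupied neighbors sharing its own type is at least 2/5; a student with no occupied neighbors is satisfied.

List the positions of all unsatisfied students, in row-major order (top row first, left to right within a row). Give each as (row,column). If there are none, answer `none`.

(0,2)N 3/3 ok
(0,3)N 3/3 ok
(0,4)N 1/3 unhappy
(0,5)S 2/4 ok
(0,6)S 2/3 ok
(1,0)N 2/2 ok
(1,1)N 5/5 ok
(1,2)N 6/6 ok
(1,5)S 3/5 ok
(1,6)N 0/3 unhappy
(2,1)N 5/6 ok
(2,2)N 5/6 ok
(2,3)N 4/5 ok
(2,4)S 1/4 unhappy
(3,0)N 1/2 ok
(3,1)S 0/4 unhappy
(3,3)N 4/5 ok
(3,4)N 3/4 ok
(3,6)N 1/2 ok
(4,2)N 2/3 ok
(4,5)N 2/4 ok
(4,6)S 1/3 unhappy
(5,0)N 3/3 ok
(5,1)N 4/4 ok
(5,6)S 3/4 ok
(6,0)N 3/3 ok
(6,1)N 3/3 ok
(6,3)N 1/1 ok
(6,4)N 1/2 ok
(6,5)S 2/3 ok
(6,6)S 2/2 ok

(0,4), (1,6), (2,4), (3,1), (4,6)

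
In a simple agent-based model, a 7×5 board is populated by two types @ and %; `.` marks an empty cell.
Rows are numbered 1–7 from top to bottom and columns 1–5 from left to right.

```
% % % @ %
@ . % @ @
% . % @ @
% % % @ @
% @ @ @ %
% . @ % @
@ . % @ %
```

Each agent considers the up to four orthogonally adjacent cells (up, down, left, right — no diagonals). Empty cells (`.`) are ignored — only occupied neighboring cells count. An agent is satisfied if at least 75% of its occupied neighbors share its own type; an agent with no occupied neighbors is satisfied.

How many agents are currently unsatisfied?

24

(1,1)% 1/2 not
(1,2)% 2/2 satisfied
(1,3)% 2/3 not
(1,4)@ 1/3 not
(1,5)% 0/2 not
(2,1)@ 0/2 not
(2,3)% 2/3 not
(2,4)@ 3/4 satisfied
(2,5)@ 2/3 not
(3,1)% 1/2 not
(3,3)% 2/3 not
(3,4)@ 3/4 satisfied
(3,5)@ 3/3 satisfied
(4,1)% 3/3 satisfied
(4,2)% 2/3 not
(4,3)% 2/4 not
(4,4)@ 3/4 satisfied
(4,5)@ 2/3 not
(5,1)% 2/3 not
(5,2)@ 1/3 not
(5,3)@ 3/4 satisfied
(5,4)@ 2/4 not
(5,5)% 0/3 not
(6,1)% 1/2 not
(6,3)@ 1/3 not
(6,4)% 0/4 not
(6,5)@ 0/3 not
(7,1)@ 0/1 not
(7,3)% 0/2 not
(7,4)@ 0/3 not
(7,5)% 0/2 not
Unsatisfied: (1,1), (1,3), (1,4), (1,5), (2,1), (2,3), (2,5), (3,1), (3,3), (4,2), (4,3), (4,5), (5,1), (5,2), (5,4), (5,5), (6,1), (6,3), (6,4), (6,5), (7,1), (7,3), (7,4), (7,5) — 24 in total.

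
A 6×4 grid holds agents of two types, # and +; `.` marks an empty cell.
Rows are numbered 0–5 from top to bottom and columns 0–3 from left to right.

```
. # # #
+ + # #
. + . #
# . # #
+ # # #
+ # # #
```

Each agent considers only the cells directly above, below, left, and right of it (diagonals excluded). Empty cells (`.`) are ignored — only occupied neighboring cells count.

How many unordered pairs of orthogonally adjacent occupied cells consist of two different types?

5

Scan each occupied cell's neighbors to the right and below so each pair is counted once.
Row 0: #(0,1)–#(0,2)= #(0,1)–+(1,1)≠ #(0,2)–#(0,3)= #(0,2)–#(1,2)= #(0,3)–#(1,3)=  → 1/5 unlike.
Row 1: +(1,0)–+(1,1)= +(1,1)–#(1,2)≠ +(1,1)–+(2,1)= #(1,2)–#(1,3)= #(1,3)–#(2,3)=  → 1/5 unlike.
Row 2: #(2,3)–#(3,3)=  → 0/1 unlike.
Row 3: #(3,0)–+(4,0)≠ #(3,2)–#(3,3)= #(3,2)–#(4,2)= #(3,3)–#(4,3)=  → 1/4 unlike.
Row 4: +(4,0)–#(4,1)≠ +(4,0)–+(5,0)= #(4,1)–#(4,2)= #(4,1)–#(5,1)= #(4,2)–#(4,3)= #(4,2)–#(5,2)= #(4,3)–#(5,3)=  → 1/7 unlike.
Row 5: +(5,0)–#(5,1)≠ #(5,1)–#(5,2)= #(5,2)–#(5,3)=  → 1/3 unlike.
Total adjacent occupied pairs: 25; unlike-type pairs: 5.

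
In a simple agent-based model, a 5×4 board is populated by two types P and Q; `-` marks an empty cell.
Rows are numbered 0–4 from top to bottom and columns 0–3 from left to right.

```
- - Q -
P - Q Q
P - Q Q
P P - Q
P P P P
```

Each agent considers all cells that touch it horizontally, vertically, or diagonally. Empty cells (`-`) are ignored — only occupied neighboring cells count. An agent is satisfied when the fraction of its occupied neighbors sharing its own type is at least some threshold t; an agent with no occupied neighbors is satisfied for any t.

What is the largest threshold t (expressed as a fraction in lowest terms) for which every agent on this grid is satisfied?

Row 0: (0,2)Q 2/2
Row 1: (1,0)P 1/1 · (1,2)Q 4/4 · (1,3)Q 4/4
Row 2: (2,0)P 3/3 · (2,2)Q 4/5 · (2,3)Q 4/4
Row 3: (3,0)P 4/4 · (3,1)P 5/6 · (3,3)Q 2/4
Row 4: (4,0)P 3/3 · (4,1)P 4/4 · (4,2)P 3/4 · (4,3)P 1/2
The smallest same-type fraction is 2/4 at (3,3), which reduces to 1/2. Any threshold above that leaves this agent unsatisfied.

1/2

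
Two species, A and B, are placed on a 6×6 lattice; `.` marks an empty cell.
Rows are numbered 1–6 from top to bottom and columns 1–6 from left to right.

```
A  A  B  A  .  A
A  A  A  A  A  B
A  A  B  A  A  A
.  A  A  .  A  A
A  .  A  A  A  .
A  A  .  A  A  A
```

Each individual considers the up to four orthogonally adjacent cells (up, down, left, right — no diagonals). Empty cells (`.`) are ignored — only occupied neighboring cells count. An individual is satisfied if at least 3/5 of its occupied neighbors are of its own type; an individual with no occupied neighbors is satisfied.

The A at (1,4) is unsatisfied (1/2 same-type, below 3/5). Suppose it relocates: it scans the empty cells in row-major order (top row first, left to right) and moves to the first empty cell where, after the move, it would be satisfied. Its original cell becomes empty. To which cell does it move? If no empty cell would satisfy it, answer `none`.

(1,5)

Vacating (1,4). Empty cells in order:
  (1,5): 2/2 same-type → satisfied — stop here.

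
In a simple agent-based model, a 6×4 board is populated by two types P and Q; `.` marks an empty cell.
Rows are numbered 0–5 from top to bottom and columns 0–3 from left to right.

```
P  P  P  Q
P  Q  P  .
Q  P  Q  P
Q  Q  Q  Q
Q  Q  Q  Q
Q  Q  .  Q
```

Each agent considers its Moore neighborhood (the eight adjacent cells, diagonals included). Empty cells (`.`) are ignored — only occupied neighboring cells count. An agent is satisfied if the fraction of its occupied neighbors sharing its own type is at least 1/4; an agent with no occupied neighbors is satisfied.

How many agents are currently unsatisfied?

(0,0)P 2/3 satisfied
(0,1)P 4/5 satisfied
(0,2)P 2/4 satisfied
(0,3)Q 0/2 not
(1,0)P 3/5 satisfied
(1,1)Q 2/8 satisfied
(1,2)P 4/7 satisfied
(2,0)Q 3/5 satisfied
(2,1)P 2/8 satisfied
(2,2)Q 4/7 satisfied
(2,3)P 1/4 satisfied
(3,0)Q 4/5 satisfied
(3,1)Q 7/8 satisfied
(3,2)Q 6/8 satisfied
(3,3)Q 4/5 satisfied
(4,0)Q 5/5 satisfied
(4,1)Q 7/7 satisfied
(4,2)Q 7/7 satisfied
(4,3)Q 4/4 satisfied
(5,0)Q 3/3 satisfied
(5,1)Q 4/4 satisfied
(5,3)Q 2/2 satisfied
Unsatisfied: (0,3) — 1 in total.

1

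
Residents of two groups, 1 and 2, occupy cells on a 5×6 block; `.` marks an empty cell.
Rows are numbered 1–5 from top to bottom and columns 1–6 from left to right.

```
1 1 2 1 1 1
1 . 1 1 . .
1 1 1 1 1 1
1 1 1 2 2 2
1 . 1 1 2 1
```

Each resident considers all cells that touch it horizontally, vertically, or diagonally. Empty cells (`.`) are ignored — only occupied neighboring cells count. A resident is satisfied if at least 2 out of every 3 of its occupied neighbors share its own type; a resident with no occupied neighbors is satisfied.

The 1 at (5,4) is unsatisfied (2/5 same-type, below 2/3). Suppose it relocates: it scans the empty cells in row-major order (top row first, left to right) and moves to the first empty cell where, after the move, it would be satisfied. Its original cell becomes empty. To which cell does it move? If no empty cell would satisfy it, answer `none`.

(2,2)

Vacating (5,4). Empty cells in order:
  (2,2): 7/8 same-type → satisfied — stop here.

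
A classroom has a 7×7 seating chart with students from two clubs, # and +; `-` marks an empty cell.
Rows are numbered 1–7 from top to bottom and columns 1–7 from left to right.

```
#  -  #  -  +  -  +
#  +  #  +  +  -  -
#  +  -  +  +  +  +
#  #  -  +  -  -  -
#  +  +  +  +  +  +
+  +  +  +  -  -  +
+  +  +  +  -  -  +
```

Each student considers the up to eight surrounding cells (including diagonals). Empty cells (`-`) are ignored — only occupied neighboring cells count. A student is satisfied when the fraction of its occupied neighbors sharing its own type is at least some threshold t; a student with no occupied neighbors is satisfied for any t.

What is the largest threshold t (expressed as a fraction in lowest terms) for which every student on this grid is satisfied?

1/6

Row 1: (1,1)# 1/2 · (1,3)# 1/3 · (1,5)+ 2/2 · (1,7)+ — no occupied neighbors
Row 2: (2,1)# 2/4 · (2,2)+ 1/6 · (2,3)# 1/5 · (2,4)+ 4/6 · (2,5)+ 5/5
Row 3: (3,1)# 3/5 · (3,2)+ 1/6 · (3,4)+ 4/5 · (3,5)+ 5/5 · (3,6)+ 3/3 · (3,7)+ 1/1
Row 4: (4,1)# 3/5 · (4,2)# 3/6 · (4,4)+ 5/5
Row 5: (5,1)# 2/5 · (5,2)+ 4/7 · (5,3)+ 6/7 · (5,4)+ 5/5 · (5,5)+ 4/4 · (5,6)+ 3/3 · (5,7)+ 2/2
Row 6: (6,1)+ 4/5 · (6,2)+ 7/8 · (6,3)+ 8/8 · (6,4)+ 6/6 · (6,7)+ 3/3
Row 7: (7,1)+ 3/3 · (7,2)+ 5/5 · (7,3)+ 5/5 · (7,4)+ 3/3 · (7,7)+ 1/1
The smallest same-type fraction is 1/6 at (2,2), which reduces to 1/6. Any threshold above that leaves this student unsatisfied.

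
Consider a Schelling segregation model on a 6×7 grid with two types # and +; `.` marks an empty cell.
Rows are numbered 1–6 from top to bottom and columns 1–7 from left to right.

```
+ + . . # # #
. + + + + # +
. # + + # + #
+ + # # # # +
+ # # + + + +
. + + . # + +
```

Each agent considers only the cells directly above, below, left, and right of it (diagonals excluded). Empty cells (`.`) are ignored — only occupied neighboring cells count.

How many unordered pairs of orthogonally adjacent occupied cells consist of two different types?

Scan each occupied cell's neighbors to the right and below so each pair is counted once.
From row 1: 2 unlike of 7 pairs (running 2/7).
From row 2: 6 unlike of 11 pairs (running 8/18).
From row 3: 9 unlike of 11 pairs (running 17/29).
From row 4: 6 unlike of 13 pairs (running 23/42).
From row 5: 5 unlike of 11 pairs (running 28/53).
From row 6: 1 unlike of 3 pairs (running 29/56).
Total adjacent occupied pairs: 56; unlike-type pairs: 29.

29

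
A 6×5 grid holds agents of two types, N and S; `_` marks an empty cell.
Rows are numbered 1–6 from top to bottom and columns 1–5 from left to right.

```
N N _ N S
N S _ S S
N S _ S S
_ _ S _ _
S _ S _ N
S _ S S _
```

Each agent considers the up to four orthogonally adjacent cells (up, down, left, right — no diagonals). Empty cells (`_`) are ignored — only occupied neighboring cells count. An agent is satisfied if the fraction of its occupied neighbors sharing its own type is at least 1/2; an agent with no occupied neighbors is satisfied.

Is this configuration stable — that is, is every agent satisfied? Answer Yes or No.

(1,1)N 2/2 ok
(1,2)N 1/2 ok
(1,4)N 0/2 unhappy
(1,5)S 1/2 ok
(2,1)N 2/3 ok
(2,2)S 1/3 unhappy
(2,4)S 2/3 ok
(2,5)S 3/3 ok
(3,1)N 1/2 ok
(3,2)S 1/2 ok
(3,4)S 2/2 ok
(3,5)S 2/2 ok
(4,3)S 1/1 ok
(5,1)S 1/1 ok
(5,3)S 2/2 ok
(5,5)N 0/0 ok
(6,1)S 1/1 ok
(6,3)S 2/2 ok
(6,4)S 1/1 ok
For instance (1,4) has only 0/2 same-type neighbors, below 1/2.

No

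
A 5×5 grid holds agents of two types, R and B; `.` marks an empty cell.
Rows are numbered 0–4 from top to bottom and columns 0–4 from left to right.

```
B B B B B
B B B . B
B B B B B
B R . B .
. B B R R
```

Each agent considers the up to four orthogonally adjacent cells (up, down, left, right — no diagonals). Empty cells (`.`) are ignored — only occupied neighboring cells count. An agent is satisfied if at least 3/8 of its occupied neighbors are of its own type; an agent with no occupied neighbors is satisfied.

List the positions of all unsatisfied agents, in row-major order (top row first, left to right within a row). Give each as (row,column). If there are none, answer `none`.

Row 0: (0,0)B 2/2 ok · (0,1)B 3/3 ok · (0,2)B 3/3 ok · (0,3)B 2/2 ok · (0,4)B 2/2 ok
Row 1: (1,0)B 3/3 ok · (1,1)B 4/4 ok · (1,2)B 3/3 ok · (1,4)B 2/2 ok
Row 2: (2,0)B 3/3 ok · (2,1)B 3/4 ok · (2,2)B 3/3 ok · (2,3)B 3/3 ok · (2,4)B 2/2 ok
Row 3: (3,0)B 1/2 ok · (3,1)R 0/3 unhappy · (3,3)B 1/2 ok
Row 4: (4,1)B 1/2 ok · (4,2)B 1/2 ok · (4,3)R 1/3 unhappy · (4,4)R 1/1 ok

(3,1), (4,3)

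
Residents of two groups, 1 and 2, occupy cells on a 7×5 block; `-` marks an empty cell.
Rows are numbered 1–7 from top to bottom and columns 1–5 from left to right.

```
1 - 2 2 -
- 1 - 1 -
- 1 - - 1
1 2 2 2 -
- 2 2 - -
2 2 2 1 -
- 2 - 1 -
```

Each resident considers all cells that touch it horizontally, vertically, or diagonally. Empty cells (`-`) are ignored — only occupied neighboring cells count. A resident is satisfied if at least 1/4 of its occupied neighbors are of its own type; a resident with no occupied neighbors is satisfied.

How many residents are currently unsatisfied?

Row 1: (1,1)1 1/1 satisfied · (1,3)2 1/3 satisfied · (1,4)2 1/2 satisfied
Row 2: (2,2)1 2/3 satisfied · (2,4)1 1/3 satisfied
Row 3: (3,2)1 2/4 satisfied · (3,5)1 1/2 satisfied
Row 4: (4,1)1 1/3 satisfied · (4,2)2 3/5 satisfied · (4,3)2 4/5 satisfied · (4,4)2 2/3 satisfied
Row 5: (5,2)2 6/7 satisfied · (5,3)2 6/7 satisfied
Row 6: (6,1)2 3/3 satisfied · (6,2)2 5/5 satisfied · (6,3)2 4/6 satisfied · (6,4)1 1/3 satisfied
Row 7: (7,2)2 3/3 satisfied · (7,4)1 1/2 satisfied
Every one meets the threshold.

0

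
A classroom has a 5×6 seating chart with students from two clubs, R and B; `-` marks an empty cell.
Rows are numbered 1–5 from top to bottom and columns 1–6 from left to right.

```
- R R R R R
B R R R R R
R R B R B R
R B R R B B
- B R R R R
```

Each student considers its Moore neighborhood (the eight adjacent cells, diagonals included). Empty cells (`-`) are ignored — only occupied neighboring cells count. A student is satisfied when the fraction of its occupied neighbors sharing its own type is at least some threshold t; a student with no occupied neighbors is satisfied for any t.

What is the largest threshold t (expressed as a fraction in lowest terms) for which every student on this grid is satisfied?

Row 1: (1,2)R 3/4 · (1,3)R 5/5 · (1,4)R 5/5 · (1,5)R 5/5 · (1,6)R 3/3
Row 2: (2,1)B 0/4 · (2,2)R 5/7 · (2,3)R 7/8 · (2,4)R 6/8 · (2,5)R 7/8 · (2,6)R 4/5
Row 3: (3,1)R 3/5 · (3,2)R 5/8 · (3,3)B 1/8 · (3,4)R 5/8 · (3,5)B 2/8 · (3,6)R 2/5
Row 4: (4,1)R 2/4 · (4,2)B 2/7 · (4,3)R 5/8 · (4,4)R 5/8 · (4,5)B 2/8 · (4,6)B 2/5
Row 5: (5,2)B 1/4 · (5,3)R 3/5 · (5,4)R 4/5 · (5,5)R 3/5 · (5,6)R 1/3
The smallest same-type fraction is 0/4 at (2,1), which reduces to 0/1. Any threshold above that leaves this student unsatisfied.

0/1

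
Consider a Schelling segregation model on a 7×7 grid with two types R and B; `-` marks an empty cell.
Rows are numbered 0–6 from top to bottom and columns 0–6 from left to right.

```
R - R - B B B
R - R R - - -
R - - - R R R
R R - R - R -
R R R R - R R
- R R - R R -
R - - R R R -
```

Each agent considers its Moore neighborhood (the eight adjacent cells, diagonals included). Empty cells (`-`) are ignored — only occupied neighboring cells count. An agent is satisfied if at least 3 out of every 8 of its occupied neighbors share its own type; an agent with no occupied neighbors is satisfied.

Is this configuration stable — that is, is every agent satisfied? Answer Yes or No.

(0,0)R 1/1 satisfied
(0,2)R 2/2 satisfied
(0,4)B 1/2 satisfied
(0,5)B 2/2 satisfied
(0,6)B 1/1 satisfied
(1,0)R 2/2 satisfied
(1,2)R 2/2 satisfied
(1,3)R 3/4 satisfied
(2,0)R 3/3 satisfied
(2,4)R 4/4 satisfied
(2,5)R 3/3 satisfied
(2,6)R 2/2 satisfied
(3,0)R 4/4 satisfied
(3,1)R 5/5 satisfied
(3,3)R 3/3 satisfied
(3,5)R 5/5 satisfied
(4,0)R 4/4 satisfied
(4,1)R 6/6 satisfied
(4,2)R 6/6 satisfied
(4,3)R 4/4 satisfied
(4,5)R 4/4 satisfied
(4,6)R 3/3 satisfied
(5,1)R 5/5 satisfied
(5,2)R 5/5 satisfied
(5,4)R 6/6 satisfied
(5,5)R 5/5 satisfied
(6,0)R 1/1 satisfied
(6,3)R 3/3 satisfied
(6,4)R 4/4 satisfied
(6,5)R 3/3 satisfied
All meet the threshold, so the configuration is stable.

Yes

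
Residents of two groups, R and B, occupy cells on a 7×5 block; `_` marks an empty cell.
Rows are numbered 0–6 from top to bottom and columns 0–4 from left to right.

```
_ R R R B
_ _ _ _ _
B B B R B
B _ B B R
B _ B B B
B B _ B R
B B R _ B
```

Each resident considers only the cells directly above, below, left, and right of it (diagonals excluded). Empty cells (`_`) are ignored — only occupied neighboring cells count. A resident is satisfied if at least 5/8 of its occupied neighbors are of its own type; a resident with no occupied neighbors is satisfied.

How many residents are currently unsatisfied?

Row 0: (0,1)R 1/1 satisfied · (0,2)R 2/2 satisfied · (0,3)R 1/2 not · (0,4)B 0/1 not
Row 2: (2,0)B 2/2 satisfied · (2,1)B 2/2 satisfied · (2,2)B 2/3 satisfied · (2,3)R 0/3 not · (2,4)B 0/2 not
Row 3: (3,0)B 2/2 satisfied · (3,2)B 3/3 satisfied · (3,3)B 2/4 not · (3,4)R 0/3 not
Row 4: (4,0)B 2/2 satisfied · (4,2)B 2/2 satisfied · (4,3)B 4/4 satisfied · (4,4)B 1/3 not
Row 5: (5,0)B 3/3 satisfied · (5,1)B 2/2 satisfied · (5,3)B 1/2 not · (5,4)R 0/3 not
Row 6: (6,0)B 2/2 satisfied · (6,1)B 2/3 satisfied · (6,2)R 0/1 not · (6,4)B 0/1 not
Unsatisfied: (0,3), (0,4), (2,3), (2,4), (3,3), (3,4), (4,4), (5,3), (5,4), (6,2), (6,4) — 11 in total.

11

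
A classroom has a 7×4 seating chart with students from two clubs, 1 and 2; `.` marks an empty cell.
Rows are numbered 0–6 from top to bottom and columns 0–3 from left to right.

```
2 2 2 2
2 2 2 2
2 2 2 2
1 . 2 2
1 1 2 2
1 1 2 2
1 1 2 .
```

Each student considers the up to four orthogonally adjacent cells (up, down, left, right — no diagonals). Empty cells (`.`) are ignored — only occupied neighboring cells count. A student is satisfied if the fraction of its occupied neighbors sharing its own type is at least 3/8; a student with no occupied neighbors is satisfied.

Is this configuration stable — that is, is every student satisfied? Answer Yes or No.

(0,0)2 2/2 satisfied
(0,1)2 3/3 satisfied
(0,2)2 3/3 satisfied
(0,3)2 2/2 satisfied
(1,0)2 3/3 satisfied
(1,1)2 4/4 satisfied
(1,2)2 4/4 satisfied
(1,3)2 3/3 satisfied
(2,0)2 2/3 satisfied
(2,1)2 3/3 satisfied
(2,2)2 4/4 satisfied
(2,3)2 3/3 satisfied
(3,0)1 1/2 satisfied
(3,2)2 3/3 satisfied
(3,3)2 3/3 satisfied
(4,0)1 3/3 satisfied
(4,1)1 2/3 satisfied
(4,2)2 3/4 satisfied
(4,3)2 3/3 satisfied
(5,0)1 3/3 satisfied
(5,1)1 3/4 satisfied
(5,2)2 3/4 satisfied
(5,3)2 2/2 satisfied
(6,0)1 2/2 satisfied
(6,1)1 2/3 satisfied
(6,2)2 1/2 satisfied
All meet the threshold, so the configuration is stable.

Yes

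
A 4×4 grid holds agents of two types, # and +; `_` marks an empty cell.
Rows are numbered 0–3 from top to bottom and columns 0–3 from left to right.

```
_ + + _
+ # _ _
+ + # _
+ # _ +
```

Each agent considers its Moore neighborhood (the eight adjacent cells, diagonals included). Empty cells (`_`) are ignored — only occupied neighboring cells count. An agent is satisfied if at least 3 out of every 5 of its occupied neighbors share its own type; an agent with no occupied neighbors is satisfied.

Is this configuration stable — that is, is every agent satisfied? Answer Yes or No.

Row 0: (0,1)+ 2/3 satisfied · (0,2)+ 1/2 not
Row 1: (1,0)+ 3/4 satisfied · (1,1)# 1/6 not
Row 2: (2,0)+ 3/5 satisfied · (2,1)+ 3/6 not · (2,2)# 2/4 not
Row 3: (3,0)+ 2/3 satisfied · (3,1)# 1/4 not · (3,3)+ 0/1 not
For instance (0,2) has only 1/2 same-type neighbors, below 3/5.

No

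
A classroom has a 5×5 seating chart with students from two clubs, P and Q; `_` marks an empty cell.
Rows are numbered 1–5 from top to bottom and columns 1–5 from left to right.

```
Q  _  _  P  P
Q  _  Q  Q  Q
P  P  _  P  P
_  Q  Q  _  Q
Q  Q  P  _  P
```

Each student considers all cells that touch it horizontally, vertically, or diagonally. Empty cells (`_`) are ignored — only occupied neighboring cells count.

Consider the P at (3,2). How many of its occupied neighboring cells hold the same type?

1

Occupied neighbors of (3,2): (2,1)=Q, (2,3)=Q, (3,1)=P, (4,2)=Q, (4,3)=Q.
Same type (P): 1 of 5.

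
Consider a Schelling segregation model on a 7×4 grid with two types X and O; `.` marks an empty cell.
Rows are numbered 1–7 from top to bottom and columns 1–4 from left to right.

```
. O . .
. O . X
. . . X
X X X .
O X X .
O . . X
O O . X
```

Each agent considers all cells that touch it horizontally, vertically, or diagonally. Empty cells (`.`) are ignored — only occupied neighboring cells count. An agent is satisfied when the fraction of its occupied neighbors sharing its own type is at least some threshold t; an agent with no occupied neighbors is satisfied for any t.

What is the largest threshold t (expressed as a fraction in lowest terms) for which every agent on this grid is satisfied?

1/4

Row 1: (1,2)O 1/1
Row 2: (2,2)O 1/1 · (2,4)X 1/1
Row 3: (3,4)X 2/2
Row 4: (4,1)X 2/3 · (4,2)X 4/5 · (4,3)X 4/4
Row 5: (5,1)O 1/4 · (5,2)X 4/6 · (5,3)X 4/4
Row 6: (6,1)O 3/4 · (6,4)X 2/2
Row 7: (7,1)O 2/2 · (7,2)O 2/2 · (7,4)X 1/1
The smallest same-type fraction is 1/4 at (5,1), which reduces to 1/4. Any threshold above that leaves this agent unsatisfied.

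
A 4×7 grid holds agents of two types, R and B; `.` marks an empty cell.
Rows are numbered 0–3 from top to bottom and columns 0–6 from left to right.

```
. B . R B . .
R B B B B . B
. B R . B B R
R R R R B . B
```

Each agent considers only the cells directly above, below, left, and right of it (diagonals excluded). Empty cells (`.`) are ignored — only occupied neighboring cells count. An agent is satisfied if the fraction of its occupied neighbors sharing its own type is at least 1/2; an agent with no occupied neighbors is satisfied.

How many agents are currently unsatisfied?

Row 0: (0,1)B 1/1 satisfied · (0,3)R 0/2 not · (0,4)B 1/2 satisfied
Row 1: (1,0)R 0/1 not · (1,1)B 3/4 satisfied · (1,2)B 2/3 satisfied · (1,3)B 2/3 satisfied · (1,4)B 3/3 satisfied · (1,6)B 0/1 not
Row 2: (2,1)B 1/3 not · (2,2)R 1/3 not · (2,4)B 3/3 satisfied · (2,5)B 1/2 satisfied · (2,6)R 0/3 not
Row 3: (3,0)R 1/1 satisfied · (3,1)R 2/3 satisfied · (3,2)R 3/3 satisfied · (3,3)R 1/2 satisfied · (3,4)B 1/2 satisfied · (3,6)B 0/1 not
Unsatisfied: (0,3), (1,0), (1,6), (2,1), (2,2), (2,6), (3,6) — 7 in total.

7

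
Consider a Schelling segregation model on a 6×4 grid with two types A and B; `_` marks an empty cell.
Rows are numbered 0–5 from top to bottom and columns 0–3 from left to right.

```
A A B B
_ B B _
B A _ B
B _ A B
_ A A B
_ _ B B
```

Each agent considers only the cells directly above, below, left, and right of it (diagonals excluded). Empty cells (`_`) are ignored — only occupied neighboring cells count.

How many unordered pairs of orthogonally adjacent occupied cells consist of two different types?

Scan each occupied cell's neighbors to the right and below so each pair is counted once.
Row 0: A(0,0)–A(0,1)= A(0,1)–B(0,2)≠ A(0,1)–B(1,1)≠ B(0,2)–B(0,3)= B(0,2)–B(1,2)=  → 2/5 unlike.
Row 1: B(1,1)–B(1,2)= B(1,1)–A(2,1)≠  → 1/2 unlike.
Row 2: B(2,0)–A(2,1)≠ B(2,0)–B(3,0)= B(2,3)–B(3,3)=  → 1/3 unlike.
Row 3: A(3,2)–B(3,3)≠ A(3,2)–A(4,2)= B(3,3)–B(4,3)=  → 1/3 unlike.
Row 4: A(4,1)–A(4,2)= A(4,2)–B(4,3)≠ A(4,2)–B(5,2)≠ B(4,3)–B(5,3)=  → 2/4 unlike.
Row 5: B(5,2)–B(5,3)=  → 0/1 unlike.
Total adjacent occupied pairs: 18; unlike-type pairs: 7.

7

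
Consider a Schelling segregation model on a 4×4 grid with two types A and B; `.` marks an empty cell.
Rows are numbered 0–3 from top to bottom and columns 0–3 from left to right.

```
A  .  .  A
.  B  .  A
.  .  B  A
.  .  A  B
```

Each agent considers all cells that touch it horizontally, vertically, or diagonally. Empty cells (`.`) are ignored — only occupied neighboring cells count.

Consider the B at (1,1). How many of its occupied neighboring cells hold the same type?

1

Occupied neighbors of (1,1): (0,0)=A, (2,2)=B.
Same type (B): 1 of 2.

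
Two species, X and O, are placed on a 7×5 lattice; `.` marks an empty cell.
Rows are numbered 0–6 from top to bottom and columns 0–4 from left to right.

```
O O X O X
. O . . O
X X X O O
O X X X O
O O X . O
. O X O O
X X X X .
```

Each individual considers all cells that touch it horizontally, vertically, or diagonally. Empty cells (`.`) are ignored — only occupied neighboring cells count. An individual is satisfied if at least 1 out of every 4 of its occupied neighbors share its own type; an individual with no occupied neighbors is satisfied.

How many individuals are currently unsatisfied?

(0,0)O 2/2 satisfied
(0,1)O 2/3 satisfied
(0,2)X 0/3 not
(0,3)O 1/3 satisfied
(0,4)X 0/2 not
(1,1)O 2/6 satisfied
(1,4)O 3/4 satisfied
(2,0)X 2/4 satisfied
(2,1)X 4/6 satisfied
(2,2)X 4/6 satisfied
(2,3)O 3/6 satisfied
(2,4)O 3/4 satisfied
(3,0)O 2/5 satisfied
(3,1)X 5/8 satisfied
(3,2)X 5/7 satisfied
(3,3)X 3/7 satisfied
(3,4)O 3/4 satisfied
(4,0)O 3/4 satisfied
(4,1)O 3/7 satisfied
(4,2)X 4/7 satisfied
(4,4)O 3/4 satisfied
(5,1)O 2/7 satisfied
(5,2)X 4/7 satisfied
(5,3)O 2/6 satisfied
(5,4)O 2/3 satisfied
(6,0)X 1/2 satisfied
(6,1)X 3/4 satisfied
(6,2)X 3/5 satisfied
(6,3)X 2/4 satisfied
Unsatisfied: (0,2), (0,4) — 2 in total.

2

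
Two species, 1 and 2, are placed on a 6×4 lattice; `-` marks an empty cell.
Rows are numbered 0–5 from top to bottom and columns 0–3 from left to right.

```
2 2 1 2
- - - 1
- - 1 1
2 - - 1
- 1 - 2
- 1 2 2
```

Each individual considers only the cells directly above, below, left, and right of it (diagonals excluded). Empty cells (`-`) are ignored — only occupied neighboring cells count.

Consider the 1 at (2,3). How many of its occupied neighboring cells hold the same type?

3

Occupied neighbors of (2,3): (1,3)=1, (3,3)=1, (2,2)=1.
Same type (1): 3 of 3.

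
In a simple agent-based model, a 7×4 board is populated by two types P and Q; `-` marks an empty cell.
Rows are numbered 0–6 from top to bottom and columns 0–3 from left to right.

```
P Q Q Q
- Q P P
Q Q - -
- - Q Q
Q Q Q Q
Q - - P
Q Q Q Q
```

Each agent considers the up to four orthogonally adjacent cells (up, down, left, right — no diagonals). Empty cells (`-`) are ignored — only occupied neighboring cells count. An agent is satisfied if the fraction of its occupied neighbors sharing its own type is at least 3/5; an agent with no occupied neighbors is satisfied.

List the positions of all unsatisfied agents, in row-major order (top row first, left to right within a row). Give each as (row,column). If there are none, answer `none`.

(0,0)P 0/1 ✗
(0,1)Q 2/3 ✓
(0,2)Q 2/3 ✓
(0,3)Q 1/2 ✗
(1,1)Q 2/3 ✓
(1,2)P 1/3 ✗
(1,3)P 1/2 ✗
(2,0)Q 1/1 ✓
(2,1)Q 2/2 ✓
(3,2)Q 2/2 ✓
(3,3)Q 2/2 ✓
(4,0)Q 2/2 ✓
(4,1)Q 2/2 ✓
(4,2)Q 3/3 ✓
(4,3)Q 2/3 ✓
(5,0)Q 2/2 ✓
(5,3)P 0/2 ✗
(6,0)Q 2/2 ✓
(6,1)Q 2/2 ✓
(6,2)Q 2/2 ✓
(6,3)Q 1/2 ✗

(0,0), (0,3), (1,2), (1,3), (5,3), (6,3)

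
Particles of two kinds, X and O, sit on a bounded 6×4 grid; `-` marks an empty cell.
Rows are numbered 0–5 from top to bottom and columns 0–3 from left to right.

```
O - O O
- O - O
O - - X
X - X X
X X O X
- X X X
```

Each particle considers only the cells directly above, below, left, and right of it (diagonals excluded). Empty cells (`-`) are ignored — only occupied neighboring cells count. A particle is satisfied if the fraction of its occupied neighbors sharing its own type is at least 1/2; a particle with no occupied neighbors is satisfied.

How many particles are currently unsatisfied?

2

(0,0)O 0/0 ok
(0,2)O 1/1 ok
(0,3)O 2/2 ok
(1,1)O 0/0 ok
(1,3)O 1/2 ok
(2,0)O 0/1 unhappy
(2,3)X 1/2 ok
(3,0)X 1/2 ok
(3,2)X 1/2 ok
(3,3)X 3/3 ok
(4,0)X 2/2 ok
(4,1)X 2/3 ok
(4,2)O 0/4 unhappy
(4,3)X 2/3 ok
(5,1)X 2/2 ok
(5,2)X 2/3 ok
(5,3)X 2/2 ok
Unsatisfied: (2,0), (4,2) — 2 in total.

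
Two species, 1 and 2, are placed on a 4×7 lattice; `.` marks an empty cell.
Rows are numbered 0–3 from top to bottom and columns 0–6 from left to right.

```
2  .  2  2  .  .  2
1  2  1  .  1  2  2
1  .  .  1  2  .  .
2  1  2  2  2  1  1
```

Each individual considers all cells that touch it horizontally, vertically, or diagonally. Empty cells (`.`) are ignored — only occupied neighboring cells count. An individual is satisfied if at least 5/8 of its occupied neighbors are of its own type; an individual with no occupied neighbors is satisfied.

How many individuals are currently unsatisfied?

(0,0)2 1/2 not
(0,2)2 2/3 satisfied
(0,3)2 1/3 not
(0,6)2 2/2 satisfied
(1,0)1 1/3 not
(1,1)2 2/5 not
(1,2)1 1/4 not
(1,4)1 1/4 not
(1,5)2 3/4 satisfied
(1,6)2 2/2 satisfied
(2,0)1 2/4 not
(2,3)1 2/6 not
(2,4)2 3/6 not
(3,0)2 0/2 not
(3,1)1 1/3 not
(3,2)2 1/3 not
(3,3)2 3/4 satisfied
(3,4)2 2/4 not
(3,5)1 1/3 not
(3,6)1 1/1 satisfied
Unsatisfied: (0,0), (0,3), (1,0), (1,1), (1,2), (1,4), (2,0), (2,3), (2,4), (3,0), (3,1), (3,2), (3,4), (3,5) — 14 in total.

14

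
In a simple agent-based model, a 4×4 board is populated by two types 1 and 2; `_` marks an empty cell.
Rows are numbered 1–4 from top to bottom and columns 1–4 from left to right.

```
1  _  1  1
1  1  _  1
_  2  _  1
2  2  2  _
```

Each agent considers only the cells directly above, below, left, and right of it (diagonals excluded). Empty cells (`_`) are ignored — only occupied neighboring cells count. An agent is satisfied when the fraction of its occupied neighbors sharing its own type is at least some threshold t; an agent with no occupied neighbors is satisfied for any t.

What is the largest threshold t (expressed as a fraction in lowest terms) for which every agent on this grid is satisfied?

(1,1)1 1/1
(1,3)1 1/1
(1,4)1 2/2
(2,1)1 2/2
(2,2)1 1/2
(2,4)1 2/2
(3,2)2 1/2
(3,4)1 1/1
(4,1)2 1/1
(4,2)2 3/3
(4,3)2 1/1
The smallest same-type fraction is 1/2 at (2,2), which reduces to 1/2. Any threshold above that leaves this agent unsatisfied.

1/2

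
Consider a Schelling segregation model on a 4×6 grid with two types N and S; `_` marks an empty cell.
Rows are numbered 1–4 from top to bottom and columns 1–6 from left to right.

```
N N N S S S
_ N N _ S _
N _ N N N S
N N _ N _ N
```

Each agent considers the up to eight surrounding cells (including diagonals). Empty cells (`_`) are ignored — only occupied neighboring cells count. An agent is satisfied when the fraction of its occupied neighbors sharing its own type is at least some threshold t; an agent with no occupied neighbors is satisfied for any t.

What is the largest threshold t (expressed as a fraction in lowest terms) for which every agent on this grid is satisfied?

1/3

Row 1: (1,1)N 2/2 · (1,2)N 4/4 · (1,3)N 3/4 · (1,4)S 2/4 · (1,5)S 3/3 · (1,6)S 2/2
Row 2: (2,2)N 6/6 · (2,3)N 5/6 · (2,5)S 4/6
Row 3: (3,1)N 3/3 · (3,3)N 5/5 · (3,4)N 4/5 · (3,5)N 3/5 · (3,6)S 1/3
Row 4: (4,1)N 2/2 · (4,2)N 3/3 · (4,4)N 3/3 · (4,6)N 1/2
The smallest same-type fraction is 1/3 at (3,6), which reduces to 1/3. Any threshold above that leaves this agent unsatisfied.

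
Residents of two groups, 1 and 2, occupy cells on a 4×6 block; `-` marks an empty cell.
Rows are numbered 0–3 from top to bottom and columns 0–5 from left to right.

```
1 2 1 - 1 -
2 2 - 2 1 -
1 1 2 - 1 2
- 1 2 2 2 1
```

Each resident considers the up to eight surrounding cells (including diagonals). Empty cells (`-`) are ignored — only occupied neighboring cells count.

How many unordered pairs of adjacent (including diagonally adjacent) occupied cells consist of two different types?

23

Scan each occupied cell's neighbors to the right and below (and the two forward diagonals) so each pair is counted once.
From row 0: 7 unlike of 10 pairs (running 7/10).
From row 1: 7 unlike of 11 pairs (running 14/21).
From row 2: 7 unlike of 14 pairs (running 21/35).
From row 3: 2 unlike of 4 pairs (running 23/39).
Total adjacent occupied pairs: 39; unlike-type pairs: 23.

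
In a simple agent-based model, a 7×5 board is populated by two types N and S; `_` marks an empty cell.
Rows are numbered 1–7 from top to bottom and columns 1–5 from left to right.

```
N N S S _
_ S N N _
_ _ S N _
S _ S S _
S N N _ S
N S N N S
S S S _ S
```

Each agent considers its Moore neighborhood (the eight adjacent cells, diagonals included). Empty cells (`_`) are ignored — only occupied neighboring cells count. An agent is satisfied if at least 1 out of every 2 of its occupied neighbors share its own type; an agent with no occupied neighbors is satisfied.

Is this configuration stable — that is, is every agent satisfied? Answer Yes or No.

No

Row 1: (1,1)N 1/2 ✓ · (1,2)N 2/4 ✓ · (1,3)S 2/5 ✗ · (1,4)S 1/3 ✗
Row 2: (2,2)S 2/5 ✗ · (2,3)N 3/7 ✗ · (2,4)N 2/5 ✗
Row 3: (3,3)S 3/6 ✓ · (3,4)N 2/5 ✗
Row 4: (4,1)S 1/2 ✓ · (4,3)S 2/5 ✗ · (4,4)S 3/5 ✓
Row 5: (5,1)S 2/4 ✓ · (5,2)N 3/7 ✗ · (5,3)N 3/6 ✓ · (5,5)S 2/3 ✓
Row 6: (6,1)N 1/5 ✗ · (6,2)S 4/8 ✓ · (6,3)N 3/6 ✓ · (6,4)N 2/6 ✗ · (6,5)S 2/3 ✓
Row 7: (7,1)S 2/3 ✓ · (7,2)S 3/5 ✓ · (7,3)S 2/4 ✓ · (7,5)S 1/2 ✓
For instance (1,3) has only 2/5 same-type neighbors, below 1/2.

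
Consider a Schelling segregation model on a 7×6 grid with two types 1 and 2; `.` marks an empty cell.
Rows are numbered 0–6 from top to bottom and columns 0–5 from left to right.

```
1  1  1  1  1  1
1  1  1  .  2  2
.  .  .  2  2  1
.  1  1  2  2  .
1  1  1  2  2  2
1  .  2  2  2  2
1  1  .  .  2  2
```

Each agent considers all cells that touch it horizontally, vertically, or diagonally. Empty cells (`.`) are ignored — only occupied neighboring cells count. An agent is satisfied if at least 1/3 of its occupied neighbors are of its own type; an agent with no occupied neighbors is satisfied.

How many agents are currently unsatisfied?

Row 0: (0,0)1 3/3 ✓ · (0,1)1 5/5 ✓ · (0,2)1 4/4 ✓ · (0,3)1 3/4 ✓ · (0,4)1 2/4 ✓ · (0,5)1 1/3 ✓
Row 1: (1,0)1 3/3 ✓ · (1,1)1 5/5 ✓ · (1,2)1 4/5 ✓ · (1,4)2 3/7 ✓ · (1,5)2 2/5 ✓
Row 2: (2,3)2 4/6 ✓ · (2,4)2 5/6 ✓ · (2,5)1 0/4 ✗
Row 3: (3,1)1 4/4 ✓ · (3,2)1 3/6 ✓ · (3,3)2 5/7 ✓ · (3,4)2 6/7 ✓
Row 4: (4,0)1 3/3 ✓ · (4,1)1 5/6 ✓ · (4,2)1 3/7 ✓ · (4,3)2 6/8 ✓ · (4,4)2 7/7 ✓ · (4,5)2 4/4 ✓
Row 5: (5,0)1 4/4 ✓ · (5,2)2 2/5 ✓ · (5,3)2 5/6 ✓ · (5,4)2 7/7 ✓ · (5,5)2 5/5 ✓
Row 6: (6,0)1 2/2 ✓ · (6,1)1 2/3 ✓ · (6,4)2 4/4 ✓ · (6,5)2 3/3 ✓
Unsatisfied: (2,5) — 1 in total.

1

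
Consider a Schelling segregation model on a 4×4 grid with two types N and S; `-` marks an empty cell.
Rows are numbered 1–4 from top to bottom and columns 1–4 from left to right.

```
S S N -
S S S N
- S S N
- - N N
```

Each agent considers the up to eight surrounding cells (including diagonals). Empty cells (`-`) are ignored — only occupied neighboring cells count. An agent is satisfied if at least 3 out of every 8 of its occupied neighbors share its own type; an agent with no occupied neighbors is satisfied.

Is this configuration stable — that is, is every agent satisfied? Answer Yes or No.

No

Row 1: (1,1)S 3/3 ok · (1,2)S 4/5 ok · (1,3)N 1/4 unhappy
Row 2: (2,1)S 4/4 ok · (2,2)S 6/7 ok · (2,3)S 4/7 ok · (2,4)N 2/4 ok
Row 3: (3,2)S 4/5 ok · (3,3)S 3/7 ok · (3,4)N 3/5 ok
Row 4: (4,3)N 2/4 ok · (4,4)N 2/3 ok
For instance (1,3) has only 1/4 same-type neighbors, below 3/8.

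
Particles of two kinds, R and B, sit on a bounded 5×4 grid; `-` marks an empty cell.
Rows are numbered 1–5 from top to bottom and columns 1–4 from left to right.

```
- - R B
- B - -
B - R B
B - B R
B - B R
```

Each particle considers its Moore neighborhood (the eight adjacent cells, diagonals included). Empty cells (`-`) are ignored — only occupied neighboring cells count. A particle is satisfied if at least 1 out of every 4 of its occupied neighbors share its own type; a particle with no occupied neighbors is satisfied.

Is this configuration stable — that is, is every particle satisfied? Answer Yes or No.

Row 1: (1,3)R 0/2 unhappy · (1,4)B 0/1 unhappy
Row 2: (2,2)B 1/3 ok
Row 3: (3,1)B 2/2 ok · (3,3)R 1/4 ok · (3,4)B 1/3 ok
Row 4: (4,1)B 2/2 ok · (4,3)B 2/5 ok · (4,4)R 2/5 ok
Row 5: (5,1)B 1/1 ok · (5,3)B 1/3 ok · (5,4)R 1/3 ok
For instance (1,3) has only 0/2 same-type neighbors, below 1/4.

No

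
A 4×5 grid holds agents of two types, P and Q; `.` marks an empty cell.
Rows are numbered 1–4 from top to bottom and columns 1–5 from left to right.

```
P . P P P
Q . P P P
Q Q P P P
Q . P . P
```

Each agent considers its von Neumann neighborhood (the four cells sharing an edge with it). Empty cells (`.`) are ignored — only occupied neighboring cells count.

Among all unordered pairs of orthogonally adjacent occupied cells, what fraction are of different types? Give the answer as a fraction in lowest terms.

Scan each occupied cell's neighbors to the right and below so each pair is counted once.
From row 1: 1 unlike of 6 pairs (running 1/6).
From row 2: 0 unlike of 6 pairs (running 1/12).
From row 3: 1 unlike of 7 pairs (running 2/19).
Total adjacent occupied pairs: 19; unlike-type pairs: 2.
2/19 is already in lowest terms.

2/19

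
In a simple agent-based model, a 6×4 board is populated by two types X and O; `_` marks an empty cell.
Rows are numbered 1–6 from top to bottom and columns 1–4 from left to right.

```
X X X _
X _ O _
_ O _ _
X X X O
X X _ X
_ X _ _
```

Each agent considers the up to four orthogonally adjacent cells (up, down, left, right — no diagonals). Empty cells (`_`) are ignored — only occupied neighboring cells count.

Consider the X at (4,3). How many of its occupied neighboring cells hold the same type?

1

Occupied neighbors of (4,3): (4,2)=X, (4,4)=O.
Same type (X): 1 of 2.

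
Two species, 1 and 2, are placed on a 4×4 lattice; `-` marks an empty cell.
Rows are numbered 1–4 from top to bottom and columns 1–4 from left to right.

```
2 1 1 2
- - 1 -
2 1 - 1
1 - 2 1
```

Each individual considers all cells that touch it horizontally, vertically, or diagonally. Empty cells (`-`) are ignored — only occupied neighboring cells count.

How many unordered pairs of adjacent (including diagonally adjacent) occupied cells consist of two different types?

8

Scan each occupied cell's neighbors to the right and below (and the two forward diagonals) so each pair is counted once.
From row 1: 3 unlike of 6 pairs (running 3/6).
From row 2: 0 unlike of 2 pairs (running 3/8).
From row 3: 4 unlike of 6 pairs (running 7/14).
From row 4: 1 unlike of 1 pairs (running 8/15).
Total adjacent occupied pairs: 15; unlike-type pairs: 8.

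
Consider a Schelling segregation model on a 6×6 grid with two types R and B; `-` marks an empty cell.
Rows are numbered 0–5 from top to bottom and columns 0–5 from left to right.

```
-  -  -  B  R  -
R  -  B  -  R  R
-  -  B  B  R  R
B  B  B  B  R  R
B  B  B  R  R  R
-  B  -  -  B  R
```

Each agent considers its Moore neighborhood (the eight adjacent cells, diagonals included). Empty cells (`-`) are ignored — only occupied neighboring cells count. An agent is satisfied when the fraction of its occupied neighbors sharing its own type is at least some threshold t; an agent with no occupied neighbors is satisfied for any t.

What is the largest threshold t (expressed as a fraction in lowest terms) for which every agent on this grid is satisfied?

Row 0: (0,3)B 1/3 · (0,4)R 2/3
Row 1: (1,0)R — no occupied neighbors · (1,2)B 3/3 · (1,4)R 4/6 · (1,5)R 4/4
Row 2: (2,2)B 5/5 · (2,3)B 4/7 · (2,4)R 5/7 · (2,5)R 5/5
Row 3: (3,0)B 3/3 · (3,1)B 6/6 · (3,2)B 6/7 · (3,3)B 4/8 · (3,4)R 6/8 · (3,5)R 5/5
Row 4: (4,0)B 4/4 · (4,1)B 6/6 · (4,2)B 5/6 · (4,3)R 2/6 · (4,4)R 5/7 · (4,5)R 4/5
Row 5: (5,1)B 3/3 · (5,4)B 0/4 · (5,5)R 2/3
The smallest same-type fraction is 0/4 at (5,4), which reduces to 0/1. Any threshold above that leaves this agent unsatisfied.

0/1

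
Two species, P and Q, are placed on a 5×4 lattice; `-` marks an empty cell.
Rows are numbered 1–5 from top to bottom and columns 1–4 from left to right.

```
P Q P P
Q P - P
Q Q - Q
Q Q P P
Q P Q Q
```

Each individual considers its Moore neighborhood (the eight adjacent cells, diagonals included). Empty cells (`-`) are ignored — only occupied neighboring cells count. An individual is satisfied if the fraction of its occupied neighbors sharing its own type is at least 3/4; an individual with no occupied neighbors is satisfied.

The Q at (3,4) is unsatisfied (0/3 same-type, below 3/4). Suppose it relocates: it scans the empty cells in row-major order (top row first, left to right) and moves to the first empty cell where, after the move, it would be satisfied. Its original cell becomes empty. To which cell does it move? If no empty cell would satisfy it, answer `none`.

none

Vacating (3,4). Empty cells in order:
  (2,3): 2/6 same-type → still unsatisfied.
  (3,3): 2/6 same-type → still unsatisfied.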